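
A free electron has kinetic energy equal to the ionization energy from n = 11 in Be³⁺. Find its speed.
7.96e+05 m/s (or 0.26536% of c)

The binding energy at n = 11 for Be³⁺ is:
E_11 = -13.6057 × 4²/11² = -1.7991008 eV
|E_11| = 1.7991008 eV

Convert to Joules:
KE = 1.7991008 eV × (1.602177 × 10⁻¹⁹ J/eV) = 2.8825e-19 J

Using KE = ½mv²:
v = √(2·KE/m_e)
v = √(2 × 2.8825e-19 J / 9.10938 × 10⁻³¹ kg)
v = 7.96e+05 m/s

This is approximately 0.26536% the speed of light.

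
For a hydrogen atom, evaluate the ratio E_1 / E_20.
400.000000

Using E_n = -13.6057 Z² / n² eV with Z = 1:

E_1 = -13.6057 / 1² = -13.6057 / 1 = -13.605700000000 eV
E_20 = -13.6057 / 20² = -13.6057 / 400 = -0.034014250000 eV

The ratio is:
E_1/E_20 = (-13.605700000000) / (-0.034014250000)
E_1/E_20 = (-13.6057/1) / (-13.6057/400)
E_1/E_20 = 400/1
E_1/E_20 = 400.000000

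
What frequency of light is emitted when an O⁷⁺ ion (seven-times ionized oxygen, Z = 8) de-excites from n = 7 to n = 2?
4.83406e+16 Hz

First, find the transition energy:
E_7 = -13.6057 × 8² / 7² = -17.7707102 eV
E_2 = -13.6057 × 8² / 2² = -217.6912000 eV
|ΔE| = |E_2 - E_7| = 199.9204898 eV

Convert to Joules: E = 199.9204898 eV × (1.602177 × 10⁻¹⁹ J/eV) = 3.2030801e-17 J

Using E = hf:
f = E/h = 3.2030801e-17 J / (6.62607 × 10⁻³⁴ J·s)
f = 4.83406e+16 Hz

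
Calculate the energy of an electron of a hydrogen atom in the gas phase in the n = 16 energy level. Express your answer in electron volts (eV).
-0.0531 eV

The energy levels of a hydrogen-like atom are given by:
E_n = -13.6057 eV / n²

For n = 16:
E_16 = -13.6057 eV / 16²
E_16 = -13.6057 eV / 256
E_16 = -0.0531 eV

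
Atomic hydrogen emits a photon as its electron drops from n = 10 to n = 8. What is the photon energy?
0.0765 eV

The energy levels are E_n = -13.6057 eV / n².

Energy at n = 10: E_10 = -13.6057 / 10² = -0.1360570 eV
Energy at n = 8: E_8 = -13.6057 / 8² = -0.2125891 eV

For emission (electron falling to lower state), the photon energy is:
E_photon = E_10 - E_8 = |-0.1360570 - (-0.2125891)|
E_photon = 0.0765 eV

This energy is carried away by the emitted photon.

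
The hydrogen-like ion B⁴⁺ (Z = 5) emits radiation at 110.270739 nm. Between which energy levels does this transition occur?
n = 12 → n = 5

First, find the photon energy from the wavelength (hc = 1239.84 eV·nm):
E = hc/λ = 1239.84 eV·nm / 110.270739 nm = 11.243599 eV

The energy levels of B⁴⁺ satisfy E_n = -13.6057 × 5² / n² eV, so an emission n_i → n_f releases
ΔE = 13.6057 × 5² × (1/n_f² − 1/n_i²) eV.

Setting ΔE equal to the photon energy:
1/n_f² − 1/n_i² = 11.243599 / (13.6057 × 5²) = 0.033055555

Since 1/n_i² must be positive, we need 1/n_f² > 0.033055555, i.e. n_f ≤ 5. For each allowed n_f, solve n_i = (1/n_f² − 0.033055555)^(−1/2) and check whether it is a whole number:
  n_f = 1: 1/n_i² = 1.000000000 − 0.033055555 = 0.966944445 → n_i = 1.017  (not an integer) ✗
  n_f = 2: 1/n_i² = 0.250000000 − 0.033055555 = 0.216944445 → n_i = 2.147  (not an integer) ✗
  n_f = 3: 1/n_i² = 0.111111111 − 0.033055555 = 0.078055556 → n_i = 3.579  (not an integer) ✗
  n_f = 4: 1/n_i² = 0.062500000 − 0.033055555 = 0.029444445 → n_i = 5.828  (not an integer) ✗
  n_f = 5: 1/n_i² = 0.040000000 − 0.033055555 = 0.006944445 → n_i = 12.000  → integer, n_i = 12 ✓

Only n_f = 5 gives an integer upper level, n_i = 12.

The transition is from n = 12 to n = 5 (emission).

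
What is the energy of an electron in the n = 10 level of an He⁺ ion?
-0.54 eV

For hydrogen-like ions, the energy levels scale with Z²:
E_n = -13.6057 Z² / n² eV

For He⁺ (Z = 2) at n = 10:
E_10 = -13.6057 × 2² / 10²
E_10 = -13.6057 × 4 / 100
E_10 = -54.4228 / 100
E_10 = -0.54 eV

The energy is 4 times more negative than hydrogen at the same n due to the stronger nuclear charge.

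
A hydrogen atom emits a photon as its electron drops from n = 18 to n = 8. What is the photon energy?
0.17 eV

The energy levels are E_n = -13.6057 eV / n².

Energy at n = 18: E_18 = -13.6057 / 18² = -0.04199 eV
Energy at n = 8: E_8 = -13.6057 / 8² = -0.21259 eV

For emission (electron falling to lower state), the photon energy is:
E_photon = E_18 - E_8 = |-0.04199 - (-0.21259)|
E_photon = 0.17 eV

This energy is carried away by the emitted photon.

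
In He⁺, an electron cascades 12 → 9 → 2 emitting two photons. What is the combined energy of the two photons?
13.23 eV

The energy levels of He⁺ are E_n = -13.6057 × 2² / n² eV.

First transition (12 → 9):
ΔE₁ = |E_9 - E_12|
ΔE₁ = |-0.67188642 - (-0.37793611)| = 0.29395 eV

Second transition (9 → 2):
ΔE₂ = |E_2 - E_9|
ΔE₂ = |-13.60570000 - (-0.67188642)| = 12.93381 eV

Total energy released:
E_total = ΔE₁ + ΔE₂ = 0.29395 + 12.93381 = 13.23 eV

Note: This equals the direct transition 12 → 2: 13.23 eV ✓
Energy is conserved regardless of the path taken.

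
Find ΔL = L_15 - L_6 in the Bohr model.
9.49115e-34 J·s (or 9ℏ)

In the Bohr model, L_n = nℏ where ℏ = 1.0545718e-34 J·s.

L_15 = 15ℏ = 1.5818577e-33 J·s
L_6 = 6ℏ = 6.3274308e-34 J·s

ΔL = L_15 - L_6 = (15 - 6)ℏ = 9ℏ
ΔL = 9 × 1.0545718e-34 J·s = 9.49115e-34 J·s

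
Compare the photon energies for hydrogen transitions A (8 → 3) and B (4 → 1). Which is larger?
4 → 1

Calculate the energy for each transition:

Transition 8 → 3:
ΔE₁ = |E_3 - E_8| = |-13.6057/3² - (-13.6057/8²)|
ΔE₁ = |-1.5117444444 - (-0.2125890625)| = 1.2991554 eV

Transition 4 → 1:
ΔE₂ = |E_1 - E_4| = |-13.6057/1² - (-13.6057/4²)|
ΔE₂ = |-13.6057000000 - (-0.8503562500)| = 12.7553438 eV

Since 12.7553438 eV > 1.2991554 eV, the transition 4 → 1 emits the more energetic photon.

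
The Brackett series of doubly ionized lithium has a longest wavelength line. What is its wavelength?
450.01 nm

The longest wavelength corresponds to the smallest energy transition in the series.
The Brackett series has all transitions ending at n_f = 4.

For Li²⁺ (Z = 3), the first line (α-line) is the jump from n = 5 to n = 4:
E_5 = -13.6057 × 3² / 5² = -4.898052 eV
E_4 = -13.6057 × 3² / 4² = -7.653206 eV
ΔE = E_5 - E_4 = 2.755154 eV

λ = hc/E = 1239.84 eV·nm / 2.755154 eV
λ = 450.01 nm

This is the α-line of the Brackett series in Li²⁺.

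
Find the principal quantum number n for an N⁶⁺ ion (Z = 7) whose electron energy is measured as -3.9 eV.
n = 13

The exact energy levels follow E_n = -13.6057 Z² / n² eV with Z = 7.

The measured value (-3.9 eV) is reported to only 2 significant figures, so we must test candidate n values and see which one matches to that precision.

Candidate energies:
  n = 11:  E = -13.6057 × 7² / 11² = -5.50975 eV
  n = 12:  E = -13.6057 × 7² / 12² = -4.62972 eV
  n = 13:  E = -13.6057 × 7² / 13² = -3.94485 eV  ← matches
  n = 14:  E = -13.6057 × 7² / 14² = -3.40143 eV
  n = 15:  E = -13.6057 × 7² / 15² = -2.96302 eV

Checking against the measurement of -3.9 eV (2 sig figs), only n = 13 agrees:
E_13 = -3.94485 eV, which rounds to -3.9 eV ✓

Therefore n = 13.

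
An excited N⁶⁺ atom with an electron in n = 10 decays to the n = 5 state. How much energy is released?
20.00 eV

The energy levels are E_n = -13.6057 Z² eV / n².

Energy at n = 10: E_10 = -13.6057 × 7² / 10² = -6.66679 eV
Energy at n = 5: E_5 = -13.6057 × 7² / 5² = -26.66717 eV

For emission (electron falling to lower state), the photon energy is:
E_photon = E_10 - E_5 = |-6.66679 - (-26.66717)|
E_photon = 20.00 eV

This energy is carried away by the emitted photon.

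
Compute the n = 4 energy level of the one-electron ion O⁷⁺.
-54.4228 eV

For hydrogen-like ions, the energy levels scale with Z²:
E_n = -13.6057 Z² / n² eV

For O⁷⁺ (Z = 8) at n = 4:
E_4 = -13.6057 × 8² / 4²
E_4 = -13.6057 × 64 / 16
E_4 = -870.7648 / 16
E_4 = -54.4228 eV

The energy is 64 times more negative than hydrogen at the same n due to the stronger nuclear charge.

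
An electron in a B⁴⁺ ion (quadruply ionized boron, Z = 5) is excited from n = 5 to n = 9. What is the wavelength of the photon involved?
131.807992 nm

First, find the transition energy using E_n = -13.6057 Z² / n² eV:
E_5 = -13.6057 × 5² / 5² = -13.6057000000 eV
E_9 = -13.6057 × 5² / 9² = -4.1992901235 eV

Photon energy: |ΔE| = |E_9 - E_5| = 9.4064098765 eV

Convert to wavelength using E = hc/λ with hc = 1239.84 eV·nm:
λ = hc/E = 1239.84 eV·nm / 9.4064098765 eV
λ = 131.807992 nm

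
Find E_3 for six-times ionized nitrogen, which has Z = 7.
-74.075 eV

For hydrogen-like ions, the energy levels scale with Z²:
E_n = -13.6057 Z² / n² eV

For N⁶⁺ (Z = 7) at n = 3:
E_3 = -13.6057 × 7² / 3²
E_3 = -13.6057 × 49 / 9
E_3 = -666.6793 / 9
E_3 = -74.075 eV

The energy is 49 times more negative than hydrogen at the same n due to the stronger nuclear charge.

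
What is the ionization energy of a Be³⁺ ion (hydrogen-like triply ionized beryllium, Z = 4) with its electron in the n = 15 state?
0.968 eV

The ionization energy is the energy needed to remove the electron completely (n → ∞).

For a hydrogen-like ion with Z = 4, E_n = -13.6057 Z² / n² eV.

At n = 15: E_15 = -13.6057 × 4² / 15² = -0.967516 eV
At n = ∞: E_∞ = 0 eV

Ionization energy = E_∞ - E_15 = 0 - (-0.967516) = 0.967516 eV
Ionization energy ≈ 0.968 eV

This is also called the binding energy of the electron in state n = 15.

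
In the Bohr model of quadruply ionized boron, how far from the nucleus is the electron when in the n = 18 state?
3.4291 nm (or 34.2907 Å)

The Bohr radius formula is:
r_n = n² a₀ / Z

where a₀ = 0.0529177 nm is the Bohr radius.

For B⁴⁺ (Z = 5) at n = 18:
r_18 = 18² × 0.0529177 nm / 5
r_18 = 324 × 0.0529177 nm / 5
r_18 = 17.14533 nm / 5
r_18 = 3.4291 nm

The electron orbits at approximately 3.4291 nm from the nucleus.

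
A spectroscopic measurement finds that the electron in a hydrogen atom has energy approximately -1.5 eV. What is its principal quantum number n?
n = 3

The exact energy levels follow E_n = -13.6057 eV / n².

The measured value (-1.5 eV) is reported to only 2 significant figures, so we must test candidate n values and see which one matches to that precision.

Candidate energies:
  n = 1:  E = -13.6057/1² = -13.605700 eV
  n = 2:  E = -13.6057/2² = -3.401425 eV
  n = 3:  E = -13.6057/3² = -1.511744 eV  ← matches
  n = 4:  E = -13.6057/4² = -0.850356 eV
  n = 5:  E = -13.6057/5² = -0.544228 eV

Checking against the measurement of -1.5 eV (2 sig figs), only n = 3 agrees:
E_3 = -1.511744 eV, which rounds to -1.5 eV ✓

Therefore n = 3.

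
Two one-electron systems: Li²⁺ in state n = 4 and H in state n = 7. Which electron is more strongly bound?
Li²⁺ at n = 4 (E = -7.65321 eV)

Using E_n = -13.6057 Z² / n² eV:

Li²⁺ (Z = 3) at n = 4:
E = -13.6057 × 3² / 4² = -13.6057 × 9 / 16 = -7.65320625 eV

H (Z = 1) at n = 7:
E = -13.6057 × 1² / 7² = -13.6057 × 1 / 49 = -0.27766735 eV

Since -7.65320625 eV < -0.27766735 eV,
Li²⁺ at n = 4 is more tightly bound (requires more energy to ionize).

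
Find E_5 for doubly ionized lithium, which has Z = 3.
-4.89805 eV

For hydrogen-like ions, the energy levels scale with Z²:
E_n = -13.6057 Z² / n² eV

For Li²⁺ (Z = 3) at n = 5:
E_5 = -13.6057 × 3² / 5²
E_5 = -13.6057 × 9 / 25
E_5 = -122.4513 / 25
E_5 = -4.89805 eV

The energy is 9 times more negative than hydrogen at the same n due to the stronger nuclear charge.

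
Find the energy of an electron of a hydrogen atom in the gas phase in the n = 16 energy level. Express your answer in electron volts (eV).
-0.053 eV

The energy levels of a hydrogen-like atom are given by:
E_n = -13.6057 eV / n²

For n = 16:
E_16 = -13.6057 eV / 16²
E_16 = -13.6057 eV / 256
E_16 = -0.053 eV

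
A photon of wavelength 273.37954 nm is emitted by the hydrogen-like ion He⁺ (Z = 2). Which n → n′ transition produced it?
n = 6 → n = 3

First, find the photon energy from the wavelength (hc = 1239.84 eV·nm):
E = hc/λ = 1239.84 eV·nm / 273.37954 nm = 4.5352333 eV

The energy levels of He⁺ satisfy E_n = -13.6057 × 2² / n² eV, so an emission n_i → n_f releases
ΔE = 13.6057 × 2² × (1/n_f² − 1/n_i²) eV.

Setting ΔE equal to the photon energy:
1/n_f² − 1/n_i² = 4.5352333 / (13.6057 × 2²) = 0.083333333

Since 1/n_i² must be positive, we need 1/n_f² > 0.083333333, i.e. n_f ≤ 3. For each allowed n_f, solve n_i = (1/n_f² − 0.083333333)^(−1/2) and check whether it is a whole number:
  n_f = 1: 1/n_i² = 1.000000000 − 0.083333333 = 0.916666667 → n_i = 1.044  (not an integer) ✗
  n_f = 2: 1/n_i² = 0.250000000 − 0.083333333 = 0.166666667 → n_i = 2.449  (not an integer) ✗
  n_f = 3: 1/n_i² = 0.111111111 − 0.083333333 = 0.027777778 → n_i = 6.000  → integer, n_i = 6 ✓

Only n_f = 3 gives an integer upper level, n_i = 6.

The transition is from n = 6 to n = 3 (emission).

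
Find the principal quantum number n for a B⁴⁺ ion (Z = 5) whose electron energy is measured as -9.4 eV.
n = 6

The exact energy levels follow E_n = -13.6057 Z² / n² eV with Z = 5.

The measured value (-9.4 eV) is reported to only 2 significant figures, so we must test candidate n values and see which one matches to that precision.

Candidate energies:
  n = 4:  E = -13.6057 × 5² / 4² = -21.25891 eV
  n = 5:  E = -13.6057 × 5² / 5² = -13.60570 eV
  n = 6:  E = -13.6057 × 5² / 6² = -9.44840 eV  ← matches
  n = 7:  E = -13.6057 × 5² / 7² = -6.94168 eV
  n = 8:  E = -13.6057 × 5² / 8² = -5.31473 eV

Checking against the measurement of -9.4 eV (2 sig figs), only n = 6 agrees:
E_6 = -9.44840 eV, which rounds to -9.4 eV ✓

Therefore n = 6.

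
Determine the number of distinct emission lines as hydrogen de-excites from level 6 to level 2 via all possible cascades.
10

The electron can occupy levels n = 2, 3, ..., 6 during de-excitation — that is m = 6 - 2 + 1 = 5 distinct levels.

The number of distinct spectral lines equals the number of ways to choose 2 of these m levels (each pair gives one possible emission transition):

Number of lines = m(m-1)/2 = 5×4/2 = 10

These correspond to all possible transitions between the 5 levels:
6 → 5, 6 → 4, 6 → 3, 6 → 2, 5 → 4, 5 → 3, 5 → 2, 4 → 3...

Each transition produces a photon with a unique energy (and thus wavelength). This count does not depend on Z.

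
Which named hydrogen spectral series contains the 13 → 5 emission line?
Pfund series

The spectral series in hydrogen are named based on the final (lower) energy level:
- Lyman series: n_final = 1 (ultraviolet)
- Balmer series: n_final = 2 (visible/near-UV)
- Paschen series: n_final = 3 (infrared)
- Brackett series: n_final = 4 (infrared)
- Pfund series: n_final = 5 (far infrared)

Since this transition ends at n = 5, it belongs to the Pfund series.

For reference, this 13 → 5 line has photon energy
ΔE = 13.6057 eV × (1/5² - 1/13²) = 0.46372089941 eV,
corresponding to wavelength λ = hc/ΔE = 1239.84 eV·nm / 0.46372089941 eV = 2673.67721 nm in the far infrared region.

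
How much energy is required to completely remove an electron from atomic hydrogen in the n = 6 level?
0.378 eV

The ionization energy is the energy needed to remove the electron completely (n → ∞).

For hydrogen, E_n = -13.6057 eV / n².

At n = 6: E_6 = -13.6057 / 6² = -0.377936 eV
At n = ∞: E_∞ = 0 eV

Ionization energy = E_∞ - E_6 = 0 - (-0.377936) = 0.377936 eV
Ionization energy ≈ 0.378 eV

This is also called the binding energy of the electron in state n = 6.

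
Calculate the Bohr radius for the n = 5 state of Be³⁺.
0.3307 nm (or 3.3074 Å)

The Bohr radius formula is:
r_n = n² a₀ / Z

where a₀ = 0.0529177 nm is the Bohr radius.

For Be³⁺ (Z = 4) at n = 5:
r_5 = 5² × 0.0529177 nm / 4
r_5 = 25 × 0.0529177 nm / 4
r_5 = 1.32294 nm / 4
r_5 = 0.3307 nm

The electron orbits at approximately 0.3307 nm from the nucleus.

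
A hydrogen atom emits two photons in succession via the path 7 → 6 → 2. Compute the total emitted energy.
3.12 eV

The energy levels of hydrogen are E_n = -13.6057 / n² eV.

First transition (7 → 6):
ΔE₁ = |E_6 - E_7|
ΔE₁ = |-0.37793611 - (-0.27766735)| = 0.10027 eV

Second transition (6 → 2):
ΔE₂ = |E_2 - E_6|
ΔE₂ = |-3.40142500 - (-0.37793611)| = 3.02349 eV

Total energy released:
E_total = ΔE₁ + ΔE₂ = 0.10027 + 3.02349 = 3.12 eV

Note: This equals the direct transition 7 → 2: 3.12 eV ✓
Energy is conserved regardless of the path taken.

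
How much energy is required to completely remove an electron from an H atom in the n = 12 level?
0.09 eV

The ionization energy is the energy needed to remove the electron completely (n → ∞).

For hydrogen, E_n = -13.6057 eV / n².

At n = 12: E_12 = -13.6057 / 12² = -0.09448 eV
At n = ∞: E_∞ = 0 eV

Ionization energy = E_∞ - E_12 = 0 - (-0.09448) = 0.09448 eV
Ionization energy ≈ 0.09 eV

This is also called the binding energy of the electron in state n = 12.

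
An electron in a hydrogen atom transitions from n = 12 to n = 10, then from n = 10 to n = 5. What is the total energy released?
0.4497 eV

The energy levels of hydrogen are E_n = -13.6057 / n² eV.

First transition (12 → 10):
ΔE₁ = |E_10 - E_12|
ΔE₁ = |-0.1360570000 - (-0.0944840278)| = 0.0415730 eV

Second transition (10 → 5):
ΔE₂ = |E_5 - E_10|
ΔE₂ = |-0.5442280000 - (-0.1360570000)| = 0.4081710 eV

Total energy released:
E_total = ΔE₁ + ΔE₂ = 0.0415730 + 0.4081710 = 0.4497 eV

Note: This equals the direct transition 12 → 5: 0.4497 eV ✓
Energy is conserved regardless of the path taken.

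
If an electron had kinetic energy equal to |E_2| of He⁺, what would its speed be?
2.18769e+06 m/s (or 0.72974% of c)

The binding energy at n = 2 for He⁺ is:
E_2 = -13.6057 × 2²/2² = -13.6057000 eV
|E_2| = 13.6057000 eV

Convert to Joules:
KE = 13.6057000 eV × (1.602177 × 10⁻¹⁹ J/eV) = 2.1798740e-18 J

Using KE = ½mv²:
v = √(2·KE/m_e)
v = √(2 × 2.1798740e-18 J / 9.10938 × 10⁻³¹ kg)
v = 2.18769e+06 m/s

This is approximately 0.72974% the speed of light.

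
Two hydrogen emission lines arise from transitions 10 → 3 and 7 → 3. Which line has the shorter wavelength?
10 → 3

Calculate the energy for each transition:

Transition 10 → 3:
ΔE₁ = |E_3 - E_10| = |-13.6057/3² - (-13.6057/10²)|
ΔE₁ = |-1.511744444 - (-0.136057000)| = 1.375687 eV

Transition 7 → 3:
ΔE₂ = |E_3 - E_7| = |-13.6057/3² - (-13.6057/7²)|
ΔE₂ = |-1.511744444 - (-0.277667347)| = 1.234077 eV

Since 1.375687 eV > 1.234077 eV, the transition 10 → 3 emits the more energetic photon.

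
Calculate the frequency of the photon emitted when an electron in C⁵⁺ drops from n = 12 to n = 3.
1.23369e+16 Hz

First, find the transition energy:
E_12 = -13.6057 × 6² / 12² = -3.4014250 eV
E_3 = -13.6057 × 6² / 3² = -54.4228000 eV
|ΔE| = |E_3 - E_12| = 51.0213750 eV

Convert to Joules: E = 51.0213750 eV × (1.602177 × 10⁻¹⁹ J/eV) = 8.1745274e-18 J

Using E = hf:
f = E/h = 8.1745274e-18 J / (6.62607 × 10⁻³⁴ J·s)
f = 1.23369e+16 Hz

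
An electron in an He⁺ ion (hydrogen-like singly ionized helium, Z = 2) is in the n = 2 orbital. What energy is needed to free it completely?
13.605700 eV

The ionization energy is the energy needed to remove the electron completely (n → ∞).

For a hydrogen-like ion with Z = 2, E_n = -13.6057 Z² / n² eV.

At n = 2: E_2 = -13.6057 × 2² / 2² = -13.605700000 eV
At n = ∞: E_∞ = 0 eV

Ionization energy = E_∞ - E_2 = 0 - (-13.605700000) = 13.605700000 eV
Ionization energy ≈ 13.605700 eV

This is also called the binding energy of the electron in state n = 2.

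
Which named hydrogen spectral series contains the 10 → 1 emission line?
Lyman series

The spectral series in hydrogen are named based on the final (lower) energy level:
- Lyman series: n_final = 1 (ultraviolet)
- Balmer series: n_final = 2 (visible/near-UV)
- Paschen series: n_final = 3 (infrared)
- Brackett series: n_final = 4 (infrared)
- Pfund series: n_final = 5 (far infrared)

Since this transition ends at n = 1, it belongs to the Lyman series.

For reference, this 10 → 1 line has photon energy
ΔE = 13.6057 eV × (1/1² - 1/10²) = 13.4696430 eV,
corresponding to wavelength λ = hc/ΔE = 1239.84 eV·nm / 13.4696430 eV = 92.04698 nm in the ultraviolet region.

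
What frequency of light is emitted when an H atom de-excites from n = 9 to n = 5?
9.098e+13 Hz

First, find the transition energy:
E_9 = -13.6057 / 9² = -0.1679716 eV
E_5 = -13.6057 / 5² = -0.5442280 eV
|ΔE| = |E_5 - E_9| = 0.3762564 eV

Convert to Joules: E = 0.3762564 eV × (1.602177 × 10⁻¹⁹ J/eV) = 6.02829e-20 J

Using E = hf:
f = E/h = 6.02829e-20 J / (6.62607 × 10⁻³⁴ J·s)
f = 9.098e+13 Hz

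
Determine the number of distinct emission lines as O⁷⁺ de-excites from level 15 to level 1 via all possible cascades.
105

The electron can occupy levels n = 1, 2, ..., 15 during de-excitation — that is m = 15 - 1 + 1 = 15 distinct levels.

The number of distinct spectral lines equals the number of ways to choose 2 of these m levels (each pair gives one possible emission transition):

Number of lines = m(m-1)/2 = 15×14/2 = 105

These correspond to all possible transitions between the 15 levels:
15 → 14, 15 → 13, 15 → 12, 15 → 11, 15 → 10, 15 → 9, 15 → 8, 15 → 7...

Each transition produces a photon with a unique energy (and thus wavelength). This count does not depend on Z.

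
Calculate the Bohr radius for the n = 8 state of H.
3.3867 nm (or 33.8673 Å)

The Bohr radius formula is:
r_n = n² a₀ / Z

where a₀ = 0.0529177 nm is the Bohr radius.

For H (Z = 1) at n = 8:
r_8 = 8² × 0.0529177 nm / 1
r_8 = 64 × 0.0529177 nm / 1
r_8 = 3.38673 nm / 1
r_8 = 3.3867 nm

The electron orbits at approximately 3.3867 nm from the nucleus.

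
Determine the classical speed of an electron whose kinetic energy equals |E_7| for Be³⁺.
1.2501e+06 m/s (or 0.416992% of c)

The binding energy at n = 7 for Be³⁺ is:
E_7 = -13.6057 × 4²/7² = -4.44267755 eV
|E_7| = 4.44267755 eV

Convert to Joules:
KE = 4.44267755 eV × (1.602177 × 10⁻¹⁹ J/eV) = 7.117956e-19 J

Using KE = ½mv²:
v = √(2·KE/m_e)
v = √(2 × 7.117956e-19 J / 9.10938 × 10⁻³¹ kg)
v = 1.2501e+06 m/s

This is approximately 0.416992% the speed of light.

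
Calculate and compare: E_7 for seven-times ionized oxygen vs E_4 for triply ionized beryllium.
O⁷⁺ at n = 7 (E = -17.770710 eV)

Using E_n = -13.6057 Z² / n² eV:

O⁷⁺ (Z = 8) at n = 7:
E = -13.6057 × 8² / 7² = -13.6057 × 64 / 49 = -17.770710204 eV

Be³⁺ (Z = 4) at n = 4:
E = -13.6057 × 4² / 4² = -13.6057 × 16 / 16 = -13.605700000 eV

Since -17.770710204 eV < -13.605700000 eV,
O⁷⁺ at n = 7 is more tightly bound (requires more energy to ionize).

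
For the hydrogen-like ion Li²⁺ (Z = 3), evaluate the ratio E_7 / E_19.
7.367347

Using E_n = -13.6057 Z² / n² eV with Z = 3:

E_7 = -13.6057 × 3² / 7² = -122.4513 / 49 = -2.499006122449 eV
E_19 = -13.6057 × 3² / 19² = -122.4513 / 361 = -0.339200277008 eV

The ratio is:
E_7/E_19 = (-2.499006122449) / (-0.339200277008)
E_7/E_19 = (-122.4513/49) / (-122.4513/361)
E_7/E_19 = 361/49
E_7/E_19 = 7.367347
(Note: the Z² factors cancel in the ratio.)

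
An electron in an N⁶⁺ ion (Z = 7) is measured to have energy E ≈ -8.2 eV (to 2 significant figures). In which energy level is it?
n = 9

The exact energy levels follow E_n = -13.6057 Z² / n² eV with Z = 7.

The measured value (-8.2 eV) is reported to only 2 significant figures, so we must test candidate n values and see which one matches to that precision.

Candidate energies:
  n = 7:  E = -13.6057 × 7² / 7² = -13.60570 eV
  n = 8:  E = -13.6057 × 7² / 8² = -10.41686 eV
  n = 9:  E = -13.6057 × 7² / 9² = -8.23061 eV  ← matches
  n = 10:  E = -13.6057 × 7² / 10² = -6.66679 eV
  n = 11:  E = -13.6057 × 7² / 11² = -5.50975 eV

Checking against the measurement of -8.2 eV (2 sig figs), only n = 9 agrees:
E_9 = -8.23061 eV, which rounds to -8.2 eV ✓

Therefore n = 9.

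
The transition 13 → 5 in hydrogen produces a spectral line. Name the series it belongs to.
Pfund series

The spectral series in hydrogen are named based on the final (lower) energy level:
- Lyman series: n_final = 1 (ultraviolet)
- Balmer series: n_final = 2 (visible/near-UV)
- Paschen series: n_final = 3 (infrared)
- Brackett series: n_final = 4 (infrared)
- Pfund series: n_final = 5 (far infrared)

Since this transition ends at n = 5, it belongs to the Pfund series.

For reference, this 13 → 5 line has photon energy
ΔE = 13.6057 eV × (1/5² - 1/13²) = 0.46372089941 eV,
corresponding to wavelength λ = hc/ΔE = 1239.84 eV·nm / 0.46372089941 eV = 2673.67721 nm in the far infrared region.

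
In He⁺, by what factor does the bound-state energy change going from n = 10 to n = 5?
4.0000

Using E_n = -13.6057 Z² / n² eV with Z = 2:

E_5 = -13.6057 × 2² / 5² = -54.4228 / 25 = -2.1769120000 eV
E_10 = -13.6057 × 2² / 10² = -54.4228 / 100 = -0.5442280000 eV

The ratio is:
E_5/E_10 = (-2.1769120000) / (-0.5442280000)
E_5/E_10 = (-54.4228/25) / (-54.4228/100)
E_5/E_10 = 100/25
E_5/E_10 = 4.0000
(Note: the Z² factors cancel in the ratio.)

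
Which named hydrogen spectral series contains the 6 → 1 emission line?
Lyman series

The spectral series in hydrogen are named based on the final (lower) energy level:
- Lyman series: n_final = 1 (ultraviolet)
- Balmer series: n_final = 2 (visible/near-UV)
- Paschen series: n_final = 3 (infrared)
- Brackett series: n_final = 4 (infrared)
- Pfund series: n_final = 5 (far infrared)

Since this transition ends at n = 1, it belongs to the Lyman series.

For reference, this 6 → 1 line has photon energy
ΔE = 13.6057 eV × (1/1² - 1/6²) = 13.2278 eV,
corresponding to wavelength λ = hc/ΔE = 1239.84 eV·nm / 13.2278 eV = 93.73 nm in the ultraviolet region.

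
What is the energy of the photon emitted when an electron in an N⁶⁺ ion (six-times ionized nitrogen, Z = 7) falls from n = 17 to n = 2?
164.36 eV

The energy levels are E_n = -13.6057 Z² eV / n².

Energy at n = 17: E_17 = -13.6057 × 7² / 17² = -2.30685 eV
Energy at n = 2: E_2 = -13.6057 × 7² / 2² = -166.66983 eV

For emission (electron falling to lower state), the photon energy is:
E_photon = E_17 - E_2 = |-2.30685 - (-166.66983)|
E_photon = 164.36 eV

This energy is carried away by the emitted photon.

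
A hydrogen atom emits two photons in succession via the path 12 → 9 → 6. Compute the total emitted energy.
0.283 eV

The energy levels of hydrogen are E_n = -13.6057 / n² eV.

First transition (12 → 9):
ΔE₁ = |E_9 - E_12|
ΔE₁ = |-0.167971605 - (-0.094484028)| = 0.073488 eV

Second transition (9 → 6):
ΔE₂ = |E_6 - E_9|
ΔE₂ = |-0.377936111 - (-0.167971605)| = 0.209965 eV

Total energy released:
E_total = ΔE₁ + ΔE₂ = 0.073488 + 0.209965 = 0.283 eV

Note: This equals the direct transition 12 → 6: 0.283 eV ✓
Energy is conserved regardless of the path taken.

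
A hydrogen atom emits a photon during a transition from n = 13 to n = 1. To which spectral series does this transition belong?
Lyman series

The spectral series in hydrogen are named based on the final (lower) energy level:
- Lyman series: n_final = 1 (ultraviolet)
- Balmer series: n_final = 2 (visible/near-UV)
- Paschen series: n_final = 3 (infrared)
- Brackett series: n_final = 4 (infrared)
- Pfund series: n_final = 5 (far infrared)

Since this transition ends at n = 1, it belongs to the Lyman series.

For reference, this 13 → 1 line has photon energy
ΔE = 13.6057 eV × (1/1² - 1/13²) = 13.5252 eV,
corresponding to wavelength λ = hc/ΔE = 1239.84 eV·nm / 13.5252 eV = 91.67 nm in the ultraviolet region.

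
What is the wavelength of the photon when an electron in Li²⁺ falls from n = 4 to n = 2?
54.0009 nm

First, find the transition energy using E_n = -13.6057 Z² / n² eV:
E_4 = -13.6057 × 3² / 4² = -7.653206 eV
E_2 = -13.6057 × 3² / 2² = -30.612825 eV

Photon energy: |ΔE| = |E_2 - E_4| = 22.959619 eV

Convert to wavelength using E = hc/λ with hc = 1239.84 eV·nm:
λ = hc/E = 1239.84 eV·nm / 22.959619 eV
λ = 54.0009 nm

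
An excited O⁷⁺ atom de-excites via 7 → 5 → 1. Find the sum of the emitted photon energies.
852.99409 eV

The energy levels of O⁷⁺ are E_n = -13.6057 × 8² / n² eV.

First transition (7 → 5):
ΔE₁ = |E_5 - E_7|
ΔE₁ = |-34.83059200000 - (-17.77071020408)| = 17.05988180 eV

Second transition (5 → 1):
ΔE₂ = |E_1 - E_5|
ΔE₂ = |-870.76480000000 - (-34.83059200000)| = 835.93420800 eV

Total energy released:
E_total = ΔE₁ + ΔE₂ = 17.05988180 + 835.93420800 = 852.99409 eV

Note: This equals the direct transition 7 → 1: 852.99409 eV ✓
Energy is conserved regardless of the path taken.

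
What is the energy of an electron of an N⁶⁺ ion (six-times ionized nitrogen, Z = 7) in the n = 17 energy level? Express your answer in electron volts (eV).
-2.307 eV

The energy levels of a hydrogen-like atom are given by:
E_n = -13.6057 Z² / n² eV  (with Z = 7 for N⁶⁺)

For n = 17:
E_17 = -13.6057 × 7² / 17²
E_17 = -13.6057 × 49 / 289
E_17 = -2.307 eV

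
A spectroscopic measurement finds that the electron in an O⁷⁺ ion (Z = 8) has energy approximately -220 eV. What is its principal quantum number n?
n = 2

The exact energy levels follow E_n = -13.6057 Z² / n² eV with Z = 8.

The measured value (-220 eV) is reported to only 2 significant figures, so we must test candidate n values and see which one matches to that precision.

Candidate energies:
  n = 1:  E = -13.6057 × 8² / 1² = -870.76480 eV
  n = 2:  E = -13.6057 × 8² / 2² = -217.69120 eV  ← matches
  n = 3:  E = -13.6057 × 8² / 3² = -96.75164 eV
  n = 4:  E = -13.6057 × 8² / 4² = -54.42280 eV

Checking against the measurement of -220 eV (2 sig figs), only n = 2 agrees:
E_2 = -217.69120 eV, which rounds to -220 eV ✓

Therefore n = 2.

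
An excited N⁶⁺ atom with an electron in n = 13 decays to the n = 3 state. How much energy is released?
70.130630 eV

The energy levels are E_n = -13.6057 Z² eV / n².

Energy at n = 13: E_13 = -13.6057 × 7² / 13² = -3.944847929 eV
Energy at n = 3: E_3 = -13.6057 × 7² / 3² = -74.075477778 eV

For emission (electron falling to lower state), the photon energy is:
E_photon = E_13 - E_3 = |-3.944847929 - (-74.075477778)|
E_photon = 70.130630 eV

This energy is carried away by the emitted photon.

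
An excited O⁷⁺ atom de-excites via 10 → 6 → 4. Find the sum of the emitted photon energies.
45.71515 eV

The energy levels of O⁷⁺ are E_n = -13.6057 × 8² / n² eV.

First transition (10 → 6):
ΔE₁ = |E_6 - E_10|
ΔE₁ = |-24.18791111111 - (-8.70764800000)| = 15.48026311 eV

Second transition (6 → 4):
ΔE₂ = |E_4 - E_6|
ΔE₂ = |-54.42280000000 - (-24.18791111111)| = 30.23488889 eV

Total energy released:
E_total = ΔE₁ + ΔE₂ = 15.48026311 + 30.23488889 = 45.71515 eV

Note: This equals the direct transition 10 → 4: 45.71515 eV ✓
Energy is conserved regardless of the path taken.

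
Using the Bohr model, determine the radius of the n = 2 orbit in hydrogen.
0.2117 nm (or 2.1167 Å)

The Bohr radius formula is:
r_n = n² a₀ / Z

where a₀ = 0.0529177 nm is the Bohr radius.

For H (Z = 1) at n = 2:
r_2 = 2² × 0.0529177 nm / 1
r_2 = 4 × 0.0529177 nm / 1
r_2 = 0.21167 nm / 1
r_2 = 0.2117 nm

The electron orbits at approximately 0.2117 nm from the nucleus.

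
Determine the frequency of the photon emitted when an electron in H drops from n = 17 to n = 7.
5.58e+13 Hz

First, find the transition energy:
E_17 = -13.6057 / 17² = -0.047079 eV
E_7 = -13.6057 / 7² = -0.277667 eV
|ΔE| = |E_7 - E_17| = 0.230588 eV

Convert to Joules: E = 0.230588 eV × (1.602177 × 10⁻¹⁹ J/eV) = 3.6944e-20 J

Using E = hf:
f = E/h = 3.6944e-20 J / (6.62607 × 10⁻³⁴ J·s)
f = 5.58e+13 Hz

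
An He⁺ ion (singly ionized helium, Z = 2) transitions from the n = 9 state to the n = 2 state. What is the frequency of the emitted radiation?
3.13e+15 Hz

First, find the transition energy:
E_9 = -13.6057 × 2² / 9² = -0.6718864 eV
E_2 = -13.6057 × 2² / 2² = -13.6057000 eV
|ΔE| = |E_2 - E_9| = 12.9338136 eV

Convert to Joules: E = 12.9338136 eV × (1.602177 × 10⁻¹⁹ J/eV) = 2.0722e-18 J

Using E = hf:
f = E/h = 2.0722e-18 J / (6.62607 × 10⁻³⁴ J·s)
f = 3.13e+15 Hz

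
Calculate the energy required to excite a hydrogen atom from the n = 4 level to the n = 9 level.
0.68238 eV

The energy levels of a hydrogen-like atom are E_n = -13.6057 eV / n².

Energy at n = 4: E_4 = -13.6057 / 4² = -0.85035625 eV
Energy at n = 9: E_9 = -13.6057 / 9² = -0.16797160 eV

The excitation energy is the difference:
ΔE = E_9 - E_4
ΔE = -0.16797160 - (-0.85035625)
ΔE = 0.68238 eV

Since this is positive, energy must be absorbed (photon absorption).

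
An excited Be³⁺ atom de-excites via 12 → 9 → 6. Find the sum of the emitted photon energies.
4.54 eV

The energy levels of Be³⁺ are E_n = -13.6057 × 4² / n² eV.

First transition (12 → 9):
ΔE₁ = |E_9 - E_12|
ΔE₁ = |-2.68754568 - (-1.51174444)| = 1.17580 eV

Second transition (9 → 6):
ΔE₂ = |E_6 - E_9|
ΔE₂ = |-6.04697778 - (-2.68754568)| = 3.35943 eV

Total energy released:
E_total = ΔE₁ + ΔE₂ = 1.17580 + 3.35943 = 4.54 eV

Note: This equals the direct transition 12 → 6: 4.54 eV ✓
Energy is conserved regardless of the path taken.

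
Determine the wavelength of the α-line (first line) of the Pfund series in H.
7455.806 nm

The longest wavelength corresponds to the smallest energy transition in the series.
The Pfund series has all transitions ending at n_f = 5.

For H, the first line (α-line) is the jump from n = 6 to n = 5:
E_6 = -13.6057 / 6² = -0.377936111 eV
E_5 = -13.6057 / 5² = -0.544228000 eV
ΔE = E_6 - E_5 = 0.166291889 eV

λ = hc/E = 1239.84 eV·nm / 0.166291889 eV
λ = 7455.806 nm

This is the α-line of the Pfund series in H.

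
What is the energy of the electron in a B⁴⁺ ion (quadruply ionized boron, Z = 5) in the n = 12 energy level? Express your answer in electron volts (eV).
-2.36210 eV

The energy levels of a hydrogen-like atom are given by:
E_n = -13.6057 Z² / n² eV  (with Z = 5 for B⁴⁺)

For n = 12:
E_12 = -13.6057 × 5² / 12²
E_12 = -13.6057 × 25 / 144
E_12 = -2.36210 eV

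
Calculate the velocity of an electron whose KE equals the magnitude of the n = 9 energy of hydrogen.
2.4308e+05 m/s (or 0.08108% of c)

The binding energy at n = 9 for hydrogen is:
E_9 = -13.6057/9² = -0.16797160 eV
|E_9| = 0.16797160 eV

Convert to Joules:
KE = 0.16797160 eV × (1.602177 × 10⁻¹⁹ J/eV) = 2.691202e-20 J

Using KE = ½mv²:
v = √(2·KE/m_e)
v = √(2 × 2.691202e-20 J / 9.10938 × 10⁻³¹ kg)
v = 2.4308e+05 m/s

This is approximately 0.08108% the speed of light.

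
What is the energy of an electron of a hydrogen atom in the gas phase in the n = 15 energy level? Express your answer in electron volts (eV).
-0.06 eV

The energy levels of a hydrogen-like atom are given by:
E_n = -13.6057 eV / n²

For n = 15:
E_15 = -13.6057 eV / 15²
E_15 = -13.6057 eV / 225
E_15 = -0.06 eV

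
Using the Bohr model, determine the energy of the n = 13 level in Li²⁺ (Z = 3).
-0.72456 eV

For hydrogen-like ions, the energy levels scale with Z²:
E_n = -13.6057 Z² / n² eV

For Li²⁺ (Z = 3) at n = 13:
E_13 = -13.6057 × 3² / 13²
E_13 = -13.6057 × 9 / 169
E_13 = -122.4513 / 169
E_13 = -0.72456 eV

The energy is 9 times more negative than hydrogen at the same n due to the stronger nuclear charge.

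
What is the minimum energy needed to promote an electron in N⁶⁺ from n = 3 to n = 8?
63.65861 eV

The energy levels of a hydrogen-like atom are E_n = -13.6057 Z² eV / n².

Energy at n = 3: E_3 = -13.6057 × 7² / 3² = -74.07547778 eV
Energy at n = 8: E_8 = -13.6057 × 7² / 8² = -10.41686406 eV

The excitation energy is the difference:
ΔE = E_8 - E_3
ΔE = -10.41686406 - (-74.07547778)
ΔE = 63.65861 eV

Since this is positive, energy must be absorbed (photon absorption).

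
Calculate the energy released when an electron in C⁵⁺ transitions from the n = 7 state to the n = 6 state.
3.6097 eV

The energy levels are E_n = -13.6057 Z² eV / n².

Energy at n = 7: E_7 = -13.6057 × 6² / 7² = -9.9960245 eV
Energy at n = 6: E_6 = -13.6057 × 6² / 6² = -13.6057000 eV

For emission (electron falling to lower state), the photon energy is:
E_photon = E_7 - E_6 = |-9.9960245 - (-13.6057000)|
E_photon = 3.6097 eV

This energy is carried away by the emitted photon.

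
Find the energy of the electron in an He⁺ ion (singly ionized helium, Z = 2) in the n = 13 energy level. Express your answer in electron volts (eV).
-0.3220 eV

The energy levels of a hydrogen-like atom are given by:
E_n = -13.6057 Z² / n² eV  (with Z = 2 for He⁺)

For n = 13:
E_13 = -13.6057 × 2² / 13²
E_13 = -13.6057 × 4 / 169
E_13 = -0.3220 eV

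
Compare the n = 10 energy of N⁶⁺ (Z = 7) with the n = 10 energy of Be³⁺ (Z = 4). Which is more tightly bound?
N⁶⁺ at n = 10 (E = -6.66679 eV)

Using E_n = -13.6057 Z² / n² eV:

N⁶⁺ (Z = 7) at n = 10:
E = -13.6057 × 7² / 10² = -13.6057 × 49 / 100 = -6.66679300 eV

Be³⁺ (Z = 4) at n = 10:
E = -13.6057 × 4² / 10² = -13.6057 × 16 / 100 = -2.17691200 eV

Since -6.66679300 eV < -2.17691200 eV,
N⁶⁺ at n = 10 is more tightly bound (requires more energy to ionize).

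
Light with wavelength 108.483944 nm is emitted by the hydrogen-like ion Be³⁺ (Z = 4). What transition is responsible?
n = 10 → n = 4

First, find the photon energy from the wavelength (hc = 1239.84 eV·nm):
E = hc/λ = 1239.84 eV·nm / 108.483944 nm = 11.428788 eV

The energy levels of Be³⁺ satisfy E_n = -13.6057 × 4² / n² eV, so an emission n_i → n_f releases
ΔE = 13.6057 × 4² × (1/n_f² − 1/n_i²) eV.

Setting ΔE equal to the photon energy:
1/n_f² − 1/n_i² = 11.428788 / (13.6057 × 4²) = 0.052500000

Since 1/n_i² must be positive, we need 1/n_f² > 0.052500000, i.e. n_f ≤ 4. For each allowed n_f, solve n_i = (1/n_f² − 0.052500000)^(−1/2) and check whether it is a whole number:
  n_f = 1: 1/n_i² = 1.000000000 − 0.052500000 = 0.947500000 → n_i = 1.027  (not an integer) ✗
  n_f = 2: 1/n_i² = 0.250000000 − 0.052500000 = 0.197500000 → n_i = 2.250  (not an integer) ✗
  n_f = 3: 1/n_i² = 0.111111111 − 0.052500000 = 0.058611111 → n_i = 4.131  (not an integer) ✗
  n_f = 4: 1/n_i² = 0.062500000 − 0.052500000 = 0.010000000 → n_i = 10.000  → integer, n_i = 10 ✓

Only n_f = 4 gives an integer upper level, n_i = 10.

The transition is from n = 10 to n = 4 (emission).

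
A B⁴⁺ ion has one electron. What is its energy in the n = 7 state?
-6.942 eV

For hydrogen-like ions, the energy levels scale with Z²:
E_n = -13.6057 Z² / n² eV

For B⁴⁺ (Z = 5) at n = 7:
E_7 = -13.6057 × 5² / 7²
E_7 = -13.6057 × 25 / 49
E_7 = -340.1425 / 49
E_7 = -6.942 eV

The energy is 25 times more negative than hydrogen at the same n due to the stronger nuclear charge.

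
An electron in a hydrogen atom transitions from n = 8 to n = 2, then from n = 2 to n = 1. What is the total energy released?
13.3931 eV

The energy levels of hydrogen are E_n = -13.6057 / n² eV.

First transition (8 → 2):
ΔE₁ = |E_2 - E_8|
ΔE₁ = |-3.4014250000 - (-0.2125890625)| = 3.1888359 eV

Second transition (2 → 1):
ΔE₂ = |E_1 - E_2|
ΔE₂ = |-13.6057000000 - (-3.4014250000)| = 10.2042750 eV

Total energy released:
E_total = ΔE₁ + ΔE₂ = 3.1888359 + 10.2042750 = 13.3931 eV

Note: This equals the direct transition 8 → 1: 13.3931 eV ✓
Energy is conserved regardless of the path taken.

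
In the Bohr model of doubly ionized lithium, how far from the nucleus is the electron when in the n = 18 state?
5.715114 nm (or 57.151139 Å)

The Bohr radius formula is:
r_n = n² a₀ / Z

where a₀ = 0.052917721 nm is the Bohr radius.

For Li²⁺ (Z = 3) at n = 18:
r_18 = 18² × 0.052917721 nm / 3
r_18 = 324 × 0.052917721 nm / 3
r_18 = 17.1453416 nm / 3
r_18 = 5.715114 nm

The electron orbits at approximately 5.715114 nm from the nucleus.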